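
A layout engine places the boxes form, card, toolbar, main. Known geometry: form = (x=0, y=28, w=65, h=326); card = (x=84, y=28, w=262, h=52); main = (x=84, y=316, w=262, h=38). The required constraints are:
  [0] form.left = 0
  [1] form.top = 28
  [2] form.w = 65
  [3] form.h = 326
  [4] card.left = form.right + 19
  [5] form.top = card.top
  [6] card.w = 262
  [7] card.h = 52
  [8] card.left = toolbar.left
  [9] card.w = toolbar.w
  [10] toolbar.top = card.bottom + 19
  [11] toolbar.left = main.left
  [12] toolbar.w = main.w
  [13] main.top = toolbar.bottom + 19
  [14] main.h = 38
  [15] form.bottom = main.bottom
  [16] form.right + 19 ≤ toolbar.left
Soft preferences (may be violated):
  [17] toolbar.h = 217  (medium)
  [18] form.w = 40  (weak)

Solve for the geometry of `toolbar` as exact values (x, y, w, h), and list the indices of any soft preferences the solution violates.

toolbar = (x=84, y=99, w=262, h=198)
violated soft preferences: 17, 18

1. toolbar.x = 84  [card.left = toolbar.left]
2. toolbar.w = 262  [card.w = toolbar.w]
3. toolbar.y = 99  [toolbar.top = card.bottom + 19]
4. toolbar.h = 198  [main.top = toolbar.bottom + 19]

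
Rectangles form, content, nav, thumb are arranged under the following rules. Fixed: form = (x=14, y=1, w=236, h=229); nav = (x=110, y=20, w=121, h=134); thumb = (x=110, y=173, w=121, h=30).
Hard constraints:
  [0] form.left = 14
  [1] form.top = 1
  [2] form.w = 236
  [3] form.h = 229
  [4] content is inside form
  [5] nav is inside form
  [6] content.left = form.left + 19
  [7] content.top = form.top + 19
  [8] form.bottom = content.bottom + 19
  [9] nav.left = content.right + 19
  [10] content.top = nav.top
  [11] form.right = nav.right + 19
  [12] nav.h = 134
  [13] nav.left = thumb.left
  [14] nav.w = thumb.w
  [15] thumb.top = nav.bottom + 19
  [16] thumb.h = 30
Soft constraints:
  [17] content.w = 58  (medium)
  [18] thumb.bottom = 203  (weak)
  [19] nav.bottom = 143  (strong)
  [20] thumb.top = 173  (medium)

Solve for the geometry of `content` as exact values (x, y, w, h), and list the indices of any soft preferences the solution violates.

1. content.x = 33  [content.left = form.left + 19]
2. content.y = 20  [content.top = form.top + 19]
3. content.h = 191  [form.bottom = content.bottom + 19]
4. content.w = 58  [nav.left = content.right + 19]

content = (x=33, y=20, w=58, h=191)
violated soft preferences: 19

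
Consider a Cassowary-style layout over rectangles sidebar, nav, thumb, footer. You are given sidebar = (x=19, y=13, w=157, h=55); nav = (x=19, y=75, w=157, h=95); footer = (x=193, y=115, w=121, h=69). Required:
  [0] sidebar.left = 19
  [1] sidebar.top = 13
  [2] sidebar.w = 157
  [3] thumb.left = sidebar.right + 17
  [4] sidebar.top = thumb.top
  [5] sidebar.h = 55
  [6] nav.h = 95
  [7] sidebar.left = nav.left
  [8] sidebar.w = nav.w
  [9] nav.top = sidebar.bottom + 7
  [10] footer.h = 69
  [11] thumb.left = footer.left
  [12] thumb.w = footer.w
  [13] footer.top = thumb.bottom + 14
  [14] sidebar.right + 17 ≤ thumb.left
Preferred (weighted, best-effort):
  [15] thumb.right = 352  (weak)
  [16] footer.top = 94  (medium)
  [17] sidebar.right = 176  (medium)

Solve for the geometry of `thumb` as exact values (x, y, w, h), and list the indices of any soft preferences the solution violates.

1. thumb.x = 193  [thumb.left = sidebar.right + 17]
2. thumb.y = 13  [sidebar.top = thumb.top]
3. thumb.w = 121  [thumb.w = footer.w]
4. thumb.h = 88  [footer.top = thumb.bottom + 14]

thumb = (x=193, y=13, w=121, h=88)
violated soft preferences: 15, 16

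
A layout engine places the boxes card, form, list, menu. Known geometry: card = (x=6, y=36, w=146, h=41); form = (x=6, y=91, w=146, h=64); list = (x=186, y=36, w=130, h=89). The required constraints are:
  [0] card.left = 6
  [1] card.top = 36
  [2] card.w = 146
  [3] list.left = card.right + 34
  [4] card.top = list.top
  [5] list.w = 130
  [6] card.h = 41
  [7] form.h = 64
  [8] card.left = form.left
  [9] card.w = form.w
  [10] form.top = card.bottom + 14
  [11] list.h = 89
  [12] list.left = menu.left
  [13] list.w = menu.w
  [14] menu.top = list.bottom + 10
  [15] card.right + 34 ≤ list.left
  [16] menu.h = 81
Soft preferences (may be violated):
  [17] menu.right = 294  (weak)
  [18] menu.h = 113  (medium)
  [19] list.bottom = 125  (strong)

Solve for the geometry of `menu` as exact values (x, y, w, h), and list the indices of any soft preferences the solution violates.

1. menu.x = 186  [list.left = menu.left]
2. menu.w = 130  [list.w = menu.w]
3. menu.y = 135  [menu.top = list.bottom + 10]
4. menu.h = 81  [menu.h = 81]

menu = (x=186, y=135, w=130, h=81)
violated soft preferences: 17, 18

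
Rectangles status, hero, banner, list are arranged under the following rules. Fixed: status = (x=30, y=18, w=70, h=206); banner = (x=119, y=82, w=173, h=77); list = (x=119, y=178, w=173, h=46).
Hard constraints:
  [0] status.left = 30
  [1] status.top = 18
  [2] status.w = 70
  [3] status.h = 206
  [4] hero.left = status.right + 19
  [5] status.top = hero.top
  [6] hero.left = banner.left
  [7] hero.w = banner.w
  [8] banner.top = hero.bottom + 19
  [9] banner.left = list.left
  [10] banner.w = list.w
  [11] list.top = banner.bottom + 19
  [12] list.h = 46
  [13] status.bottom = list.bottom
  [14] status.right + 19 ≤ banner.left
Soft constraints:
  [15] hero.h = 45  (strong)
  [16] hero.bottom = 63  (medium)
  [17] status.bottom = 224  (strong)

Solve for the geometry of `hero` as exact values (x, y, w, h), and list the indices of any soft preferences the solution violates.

hero = (x=119, y=18, w=173, h=45)
violated soft preferences: none

1. hero.x = 119  [hero.left = status.right + 19]
2. hero.y = 18  [status.top = hero.top]
3. hero.w = 173  [hero.w = banner.w]
4. hero.h = 45  [banner.top = hero.bottom + 19]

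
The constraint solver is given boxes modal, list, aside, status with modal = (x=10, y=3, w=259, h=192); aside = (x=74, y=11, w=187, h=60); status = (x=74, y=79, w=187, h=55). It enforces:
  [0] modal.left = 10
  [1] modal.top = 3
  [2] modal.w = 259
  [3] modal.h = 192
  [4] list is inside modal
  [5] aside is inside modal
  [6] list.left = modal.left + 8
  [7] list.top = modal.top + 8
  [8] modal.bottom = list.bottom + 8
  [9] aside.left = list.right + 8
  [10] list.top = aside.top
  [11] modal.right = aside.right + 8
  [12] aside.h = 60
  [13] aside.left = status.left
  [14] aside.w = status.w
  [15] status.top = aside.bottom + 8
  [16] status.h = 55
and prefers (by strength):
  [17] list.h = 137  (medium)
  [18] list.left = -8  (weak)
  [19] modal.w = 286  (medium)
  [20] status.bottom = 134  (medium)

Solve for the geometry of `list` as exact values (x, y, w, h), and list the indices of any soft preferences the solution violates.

list = (x=18, y=11, w=48, h=176)
violated soft preferences: 17, 18, 19

1. list.x = 18  [list.left = modal.left + 8]
2. list.y = 11  [list.top = modal.top + 8]
3. list.h = 176  [modal.bottom = list.bottom + 8]
4. list.w = 48  [aside.left = list.right + 8]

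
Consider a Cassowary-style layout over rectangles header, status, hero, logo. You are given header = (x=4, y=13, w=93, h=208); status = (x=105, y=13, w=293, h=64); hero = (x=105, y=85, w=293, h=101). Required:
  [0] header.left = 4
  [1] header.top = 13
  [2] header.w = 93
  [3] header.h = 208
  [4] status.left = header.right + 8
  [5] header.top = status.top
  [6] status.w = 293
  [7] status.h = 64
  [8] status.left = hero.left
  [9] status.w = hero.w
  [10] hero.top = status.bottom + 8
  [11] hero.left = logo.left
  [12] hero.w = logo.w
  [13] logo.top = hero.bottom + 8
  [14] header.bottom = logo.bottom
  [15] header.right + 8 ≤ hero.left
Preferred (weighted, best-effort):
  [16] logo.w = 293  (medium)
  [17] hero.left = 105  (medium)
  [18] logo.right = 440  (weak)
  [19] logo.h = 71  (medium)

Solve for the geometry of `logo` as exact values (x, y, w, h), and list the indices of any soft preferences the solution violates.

logo = (x=105, y=194, w=293, h=27)
violated soft preferences: 18, 19

1. logo.x = 105  [hero.left = logo.left]
2. logo.w = 293  [hero.w = logo.w]
3. logo.y = 194  [logo.top = hero.bottom + 8]
4. logo.h = 27  [header.bottom = logo.bottom]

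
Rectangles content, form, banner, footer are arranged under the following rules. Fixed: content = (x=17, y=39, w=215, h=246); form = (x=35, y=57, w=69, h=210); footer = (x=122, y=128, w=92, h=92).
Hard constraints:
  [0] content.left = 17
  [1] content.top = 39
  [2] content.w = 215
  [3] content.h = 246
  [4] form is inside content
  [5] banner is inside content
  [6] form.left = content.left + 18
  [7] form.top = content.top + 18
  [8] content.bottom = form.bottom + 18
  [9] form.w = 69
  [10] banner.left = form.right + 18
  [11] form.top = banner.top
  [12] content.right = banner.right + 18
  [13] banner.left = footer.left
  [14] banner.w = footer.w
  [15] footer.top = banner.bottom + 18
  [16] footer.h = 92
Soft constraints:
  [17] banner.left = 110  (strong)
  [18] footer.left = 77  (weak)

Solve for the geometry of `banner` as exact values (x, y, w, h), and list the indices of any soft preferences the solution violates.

1. banner.x = 122  [banner.left = form.right + 18]
2. banner.y = 57  [form.top = banner.top]
3. banner.w = 92  [content.right = banner.right + 18]
4. banner.h = 53  [footer.top = banner.bottom + 18]

banner = (x=122, y=57, w=92, h=53)
violated soft preferences: 17, 18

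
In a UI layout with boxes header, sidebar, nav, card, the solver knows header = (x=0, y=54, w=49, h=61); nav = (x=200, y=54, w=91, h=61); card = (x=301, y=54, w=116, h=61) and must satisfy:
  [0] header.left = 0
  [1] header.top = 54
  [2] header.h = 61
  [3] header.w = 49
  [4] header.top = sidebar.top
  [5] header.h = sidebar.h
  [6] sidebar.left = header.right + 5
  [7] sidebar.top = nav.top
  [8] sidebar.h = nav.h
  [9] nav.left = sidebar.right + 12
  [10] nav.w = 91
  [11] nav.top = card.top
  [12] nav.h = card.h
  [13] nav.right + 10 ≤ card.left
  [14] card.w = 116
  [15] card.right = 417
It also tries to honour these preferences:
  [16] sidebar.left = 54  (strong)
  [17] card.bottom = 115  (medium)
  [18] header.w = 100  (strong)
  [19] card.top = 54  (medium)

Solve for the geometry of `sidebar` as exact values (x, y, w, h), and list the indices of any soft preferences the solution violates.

sidebar = (x=54, y=54, w=134, h=61)
violated soft preferences: 18

1. sidebar.y = 54  [header.top = sidebar.top]
2. sidebar.h = 61  [header.h = sidebar.h]
3. sidebar.x = 54  [sidebar.left = header.right + 5]
4. sidebar.w = 134  [nav.left = sidebar.right + 12]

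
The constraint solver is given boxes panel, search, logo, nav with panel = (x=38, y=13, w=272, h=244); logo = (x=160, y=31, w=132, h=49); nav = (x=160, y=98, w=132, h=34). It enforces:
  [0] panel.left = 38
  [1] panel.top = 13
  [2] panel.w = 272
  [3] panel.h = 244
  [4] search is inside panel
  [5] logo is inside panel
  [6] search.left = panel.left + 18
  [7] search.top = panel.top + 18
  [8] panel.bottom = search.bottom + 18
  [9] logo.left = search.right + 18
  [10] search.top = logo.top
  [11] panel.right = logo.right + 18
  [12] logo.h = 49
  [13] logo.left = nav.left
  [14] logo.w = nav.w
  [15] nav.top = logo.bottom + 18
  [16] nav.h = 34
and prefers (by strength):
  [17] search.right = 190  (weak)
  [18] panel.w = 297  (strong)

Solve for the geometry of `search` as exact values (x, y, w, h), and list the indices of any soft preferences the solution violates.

1. search.x = 56  [search.left = panel.left + 18]
2. search.y = 31  [search.top = panel.top + 18]
3. search.h = 208  [panel.bottom = search.bottom + 18]
4. search.w = 86  [logo.left = search.right + 18]

search = (x=56, y=31, w=86, h=208)
violated soft preferences: 17, 18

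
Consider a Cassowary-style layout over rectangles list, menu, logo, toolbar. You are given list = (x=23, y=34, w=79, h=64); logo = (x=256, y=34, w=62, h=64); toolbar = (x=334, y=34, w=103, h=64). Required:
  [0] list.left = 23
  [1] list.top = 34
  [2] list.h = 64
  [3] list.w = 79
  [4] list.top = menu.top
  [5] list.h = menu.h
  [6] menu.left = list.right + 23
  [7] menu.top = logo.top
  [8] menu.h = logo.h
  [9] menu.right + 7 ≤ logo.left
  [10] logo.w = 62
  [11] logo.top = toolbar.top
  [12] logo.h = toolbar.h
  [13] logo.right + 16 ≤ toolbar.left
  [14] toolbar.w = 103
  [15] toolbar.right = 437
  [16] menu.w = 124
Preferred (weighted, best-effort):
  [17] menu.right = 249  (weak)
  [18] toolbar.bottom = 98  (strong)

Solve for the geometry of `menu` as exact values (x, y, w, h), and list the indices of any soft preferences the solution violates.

menu = (x=125, y=34, w=124, h=64)
violated soft preferences: none

1. menu.y = 34  [list.top = menu.top]
2. menu.h = 64  [list.h = menu.h]
3. menu.x = 125  [menu.left = list.right + 23]
4. menu.w = 124  [menu.w = 124]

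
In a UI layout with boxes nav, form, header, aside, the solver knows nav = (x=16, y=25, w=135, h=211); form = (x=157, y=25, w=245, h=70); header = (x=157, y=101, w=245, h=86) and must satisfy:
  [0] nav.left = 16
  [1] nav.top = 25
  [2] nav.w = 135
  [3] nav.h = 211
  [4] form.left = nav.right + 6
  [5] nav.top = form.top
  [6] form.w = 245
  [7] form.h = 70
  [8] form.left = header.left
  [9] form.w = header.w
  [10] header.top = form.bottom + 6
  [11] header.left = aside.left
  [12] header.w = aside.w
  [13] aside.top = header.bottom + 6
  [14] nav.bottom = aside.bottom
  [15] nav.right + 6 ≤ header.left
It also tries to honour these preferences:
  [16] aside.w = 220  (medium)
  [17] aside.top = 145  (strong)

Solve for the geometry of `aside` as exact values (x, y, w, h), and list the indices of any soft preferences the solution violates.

aside = (x=157, y=193, w=245, h=43)
violated soft preferences: 16, 17

1. aside.x = 157  [header.left = aside.left]
2. aside.w = 245  [header.w = aside.w]
3. aside.y = 193  [aside.top = header.bottom + 6]
4. aside.h = 43  [nav.bottom = aside.bottom]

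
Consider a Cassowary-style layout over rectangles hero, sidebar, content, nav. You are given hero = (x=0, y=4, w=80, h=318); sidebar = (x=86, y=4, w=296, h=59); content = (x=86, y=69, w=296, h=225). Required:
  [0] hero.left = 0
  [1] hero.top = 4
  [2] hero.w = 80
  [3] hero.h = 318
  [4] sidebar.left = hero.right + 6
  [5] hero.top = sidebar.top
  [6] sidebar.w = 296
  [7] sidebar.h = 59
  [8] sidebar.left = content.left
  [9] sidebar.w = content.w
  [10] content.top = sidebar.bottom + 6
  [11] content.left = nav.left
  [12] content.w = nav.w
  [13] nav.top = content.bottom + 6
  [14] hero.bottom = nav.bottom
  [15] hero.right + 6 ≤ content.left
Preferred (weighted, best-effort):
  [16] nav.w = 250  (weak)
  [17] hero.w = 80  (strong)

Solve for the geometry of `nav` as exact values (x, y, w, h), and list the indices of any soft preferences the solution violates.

nav = (x=86, y=300, w=296, h=22)
violated soft preferences: 16

1. nav.x = 86  [content.left = nav.left]
2. nav.w = 296  [content.w = nav.w]
3. nav.y = 300  [nav.top = content.bottom + 6]
4. nav.h = 22  [hero.bottom = nav.bottom]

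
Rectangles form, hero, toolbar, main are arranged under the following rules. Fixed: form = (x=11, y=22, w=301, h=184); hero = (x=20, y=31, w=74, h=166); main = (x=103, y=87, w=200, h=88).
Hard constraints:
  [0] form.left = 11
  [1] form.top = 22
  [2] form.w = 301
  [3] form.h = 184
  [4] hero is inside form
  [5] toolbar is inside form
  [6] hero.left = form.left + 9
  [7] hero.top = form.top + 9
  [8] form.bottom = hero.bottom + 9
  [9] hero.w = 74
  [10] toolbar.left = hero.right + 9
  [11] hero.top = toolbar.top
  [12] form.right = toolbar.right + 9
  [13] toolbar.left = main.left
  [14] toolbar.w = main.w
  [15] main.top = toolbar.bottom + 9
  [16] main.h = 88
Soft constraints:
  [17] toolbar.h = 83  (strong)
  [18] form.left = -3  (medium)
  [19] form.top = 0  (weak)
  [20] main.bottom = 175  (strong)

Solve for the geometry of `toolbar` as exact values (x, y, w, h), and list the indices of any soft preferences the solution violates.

toolbar = (x=103, y=31, w=200, h=47)
violated soft preferences: 17, 18, 19

1. toolbar.x = 103  [toolbar.left = hero.right + 9]
2. toolbar.y = 31  [hero.top = toolbar.top]
3. toolbar.w = 200  [form.right = toolbar.right + 9]
4. toolbar.h = 47  [main.top = toolbar.bottom + 9]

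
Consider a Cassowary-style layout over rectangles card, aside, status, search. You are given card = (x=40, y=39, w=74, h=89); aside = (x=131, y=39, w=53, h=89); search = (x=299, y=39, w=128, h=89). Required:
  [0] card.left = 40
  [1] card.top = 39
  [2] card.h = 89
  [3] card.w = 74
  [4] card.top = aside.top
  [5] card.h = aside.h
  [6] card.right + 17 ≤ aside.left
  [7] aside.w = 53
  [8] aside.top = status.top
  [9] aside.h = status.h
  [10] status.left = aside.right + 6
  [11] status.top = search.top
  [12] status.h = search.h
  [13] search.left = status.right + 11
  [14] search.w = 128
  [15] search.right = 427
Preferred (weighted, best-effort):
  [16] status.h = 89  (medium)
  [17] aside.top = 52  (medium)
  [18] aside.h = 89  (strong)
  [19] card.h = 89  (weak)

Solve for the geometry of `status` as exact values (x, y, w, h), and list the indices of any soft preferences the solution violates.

1. status.y = 39  [aside.top = status.top]
2. status.h = 89  [aside.h = status.h]
3. status.x = 190  [status.left = aside.right + 6]
4. status.w = 98  [search.left = status.right + 11]

status = (x=190, y=39, w=98, h=89)
violated soft preferences: 17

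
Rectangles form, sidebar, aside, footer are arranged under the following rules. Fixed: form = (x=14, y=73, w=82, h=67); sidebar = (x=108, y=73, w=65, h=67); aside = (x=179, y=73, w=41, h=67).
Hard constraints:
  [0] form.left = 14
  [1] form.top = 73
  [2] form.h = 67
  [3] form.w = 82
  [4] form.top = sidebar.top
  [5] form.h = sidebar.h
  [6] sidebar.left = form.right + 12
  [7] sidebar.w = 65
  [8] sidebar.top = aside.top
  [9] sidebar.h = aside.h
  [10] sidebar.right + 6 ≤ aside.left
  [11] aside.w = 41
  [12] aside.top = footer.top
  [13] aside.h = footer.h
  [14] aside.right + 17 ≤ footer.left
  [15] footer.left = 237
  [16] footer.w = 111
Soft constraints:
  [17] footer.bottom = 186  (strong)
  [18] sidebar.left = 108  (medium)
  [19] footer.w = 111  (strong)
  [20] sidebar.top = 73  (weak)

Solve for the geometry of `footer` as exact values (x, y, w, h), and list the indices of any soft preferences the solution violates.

footer = (x=237, y=73, w=111, h=67)
violated soft preferences: 17

1. footer.y = 73  [aside.top = footer.top]
2. footer.h = 67  [aside.h = footer.h]
3. footer.x = 237  [footer.left = 237]
4. footer.w = 111  [footer.w = 111]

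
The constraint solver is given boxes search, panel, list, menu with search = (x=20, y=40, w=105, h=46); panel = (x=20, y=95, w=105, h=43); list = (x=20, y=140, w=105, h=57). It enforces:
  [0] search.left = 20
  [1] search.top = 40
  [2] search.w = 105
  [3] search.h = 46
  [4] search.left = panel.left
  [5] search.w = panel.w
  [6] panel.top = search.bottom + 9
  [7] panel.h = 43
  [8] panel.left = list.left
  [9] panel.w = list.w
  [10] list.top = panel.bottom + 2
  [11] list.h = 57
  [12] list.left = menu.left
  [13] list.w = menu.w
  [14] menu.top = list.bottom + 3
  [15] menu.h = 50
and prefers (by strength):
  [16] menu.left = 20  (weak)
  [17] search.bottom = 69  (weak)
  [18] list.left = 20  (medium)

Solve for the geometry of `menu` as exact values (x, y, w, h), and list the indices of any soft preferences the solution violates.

menu = (x=20, y=200, w=105, h=50)
violated soft preferences: 17

1. menu.x = 20  [list.left = menu.left]
2. menu.w = 105  [list.w = menu.w]
3. menu.y = 200  [menu.top = list.bottom + 3]
4. menu.h = 50  [menu.h = 50]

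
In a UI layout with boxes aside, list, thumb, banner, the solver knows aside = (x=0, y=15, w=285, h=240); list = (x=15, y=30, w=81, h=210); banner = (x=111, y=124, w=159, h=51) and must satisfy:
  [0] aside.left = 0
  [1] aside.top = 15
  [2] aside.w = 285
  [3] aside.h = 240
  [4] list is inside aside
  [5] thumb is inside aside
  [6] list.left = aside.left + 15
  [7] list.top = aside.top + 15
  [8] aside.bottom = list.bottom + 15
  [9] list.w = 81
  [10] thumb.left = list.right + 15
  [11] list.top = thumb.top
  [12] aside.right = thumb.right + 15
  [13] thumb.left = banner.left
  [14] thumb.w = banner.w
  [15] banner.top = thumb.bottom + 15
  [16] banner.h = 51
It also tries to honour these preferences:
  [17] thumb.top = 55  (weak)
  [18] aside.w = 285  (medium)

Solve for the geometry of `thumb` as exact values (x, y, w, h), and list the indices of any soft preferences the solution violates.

thumb = (x=111, y=30, w=159, h=79)
violated soft preferences: 17

1. thumb.x = 111  [thumb.left = list.right + 15]
2. thumb.y = 30  [list.top = thumb.top]
3. thumb.w = 159  [aside.right = thumb.right + 15]
4. thumb.h = 79  [banner.top = thumb.bottom + 15]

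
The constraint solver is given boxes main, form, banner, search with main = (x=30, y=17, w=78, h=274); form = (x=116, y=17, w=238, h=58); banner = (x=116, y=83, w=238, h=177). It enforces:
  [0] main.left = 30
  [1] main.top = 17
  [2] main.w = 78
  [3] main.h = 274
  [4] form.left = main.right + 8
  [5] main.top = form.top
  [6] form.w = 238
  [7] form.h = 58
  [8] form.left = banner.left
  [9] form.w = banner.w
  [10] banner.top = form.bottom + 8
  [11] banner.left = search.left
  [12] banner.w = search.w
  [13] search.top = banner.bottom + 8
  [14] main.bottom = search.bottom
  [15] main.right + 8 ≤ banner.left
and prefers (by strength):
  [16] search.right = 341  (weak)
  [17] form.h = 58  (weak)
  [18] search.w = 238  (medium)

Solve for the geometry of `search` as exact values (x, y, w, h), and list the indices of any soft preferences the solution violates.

1. search.x = 116  [banner.left = search.left]
2. search.w = 238  [banner.w = search.w]
3. search.y = 268  [search.top = banner.bottom + 8]
4. search.h = 23  [main.bottom = search.bottom]

search = (x=116, y=268, w=238, h=23)
violated soft preferences: 16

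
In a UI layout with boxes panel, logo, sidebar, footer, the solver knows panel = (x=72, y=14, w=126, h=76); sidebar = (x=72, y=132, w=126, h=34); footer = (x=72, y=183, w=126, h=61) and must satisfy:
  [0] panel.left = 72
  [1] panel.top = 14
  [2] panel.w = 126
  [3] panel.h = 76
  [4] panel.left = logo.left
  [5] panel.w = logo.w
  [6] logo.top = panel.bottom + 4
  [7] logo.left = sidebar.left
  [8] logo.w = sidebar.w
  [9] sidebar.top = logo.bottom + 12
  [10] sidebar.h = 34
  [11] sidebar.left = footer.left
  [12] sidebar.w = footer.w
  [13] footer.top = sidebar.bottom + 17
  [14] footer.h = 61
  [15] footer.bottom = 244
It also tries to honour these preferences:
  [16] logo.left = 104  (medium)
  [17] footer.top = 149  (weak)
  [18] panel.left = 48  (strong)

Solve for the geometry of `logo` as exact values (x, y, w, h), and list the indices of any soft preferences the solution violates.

1. logo.x = 72  [panel.left = logo.left]
2. logo.w = 126  [panel.w = logo.w]
3. logo.y = 94  [logo.top = panel.bottom + 4]
4. logo.h = 26  [sidebar.top = logo.bottom + 12]

logo = (x=72, y=94, w=126, h=26)
violated soft preferences: 16, 17, 18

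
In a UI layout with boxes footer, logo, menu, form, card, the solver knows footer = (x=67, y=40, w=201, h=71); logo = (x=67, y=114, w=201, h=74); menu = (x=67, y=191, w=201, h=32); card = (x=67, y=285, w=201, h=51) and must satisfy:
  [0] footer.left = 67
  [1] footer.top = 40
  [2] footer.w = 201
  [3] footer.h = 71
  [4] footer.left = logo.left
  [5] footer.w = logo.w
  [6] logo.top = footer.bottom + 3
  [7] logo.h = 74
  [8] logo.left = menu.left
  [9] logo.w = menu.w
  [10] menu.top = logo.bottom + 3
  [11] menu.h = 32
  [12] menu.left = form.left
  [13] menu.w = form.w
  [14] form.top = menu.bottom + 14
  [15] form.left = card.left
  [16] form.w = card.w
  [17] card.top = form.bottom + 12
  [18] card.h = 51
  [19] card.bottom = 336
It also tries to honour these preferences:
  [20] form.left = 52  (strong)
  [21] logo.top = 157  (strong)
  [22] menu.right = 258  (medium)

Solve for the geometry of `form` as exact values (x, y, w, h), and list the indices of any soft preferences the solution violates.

1. form.x = 67  [menu.left = form.left]
2. form.w = 201  [menu.w = form.w]
3. form.y = 237  [form.top = menu.bottom + 14]
4. form.h = 36  [card.top = form.bottom + 12]

form = (x=67, y=237, w=201, h=36)
violated soft preferences: 20, 21, 22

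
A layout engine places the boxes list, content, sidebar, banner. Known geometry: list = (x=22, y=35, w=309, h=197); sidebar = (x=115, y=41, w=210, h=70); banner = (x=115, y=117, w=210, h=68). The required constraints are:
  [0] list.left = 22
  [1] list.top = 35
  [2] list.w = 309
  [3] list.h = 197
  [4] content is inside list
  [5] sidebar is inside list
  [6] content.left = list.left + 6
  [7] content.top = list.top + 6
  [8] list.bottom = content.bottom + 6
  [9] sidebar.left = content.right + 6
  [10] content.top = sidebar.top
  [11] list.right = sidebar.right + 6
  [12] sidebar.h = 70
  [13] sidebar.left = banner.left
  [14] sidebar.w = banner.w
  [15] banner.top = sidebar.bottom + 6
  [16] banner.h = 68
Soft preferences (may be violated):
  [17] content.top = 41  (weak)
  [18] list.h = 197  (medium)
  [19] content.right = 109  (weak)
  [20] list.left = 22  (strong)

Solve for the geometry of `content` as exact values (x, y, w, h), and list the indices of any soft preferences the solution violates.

1. content.x = 28  [content.left = list.left + 6]
2. content.y = 41  [content.top = list.top + 6]
3. content.h = 185  [list.bottom = content.bottom + 6]
4. content.w = 81  [sidebar.left = content.right + 6]

content = (x=28, y=41, w=81, h=185)
violated soft preferences: none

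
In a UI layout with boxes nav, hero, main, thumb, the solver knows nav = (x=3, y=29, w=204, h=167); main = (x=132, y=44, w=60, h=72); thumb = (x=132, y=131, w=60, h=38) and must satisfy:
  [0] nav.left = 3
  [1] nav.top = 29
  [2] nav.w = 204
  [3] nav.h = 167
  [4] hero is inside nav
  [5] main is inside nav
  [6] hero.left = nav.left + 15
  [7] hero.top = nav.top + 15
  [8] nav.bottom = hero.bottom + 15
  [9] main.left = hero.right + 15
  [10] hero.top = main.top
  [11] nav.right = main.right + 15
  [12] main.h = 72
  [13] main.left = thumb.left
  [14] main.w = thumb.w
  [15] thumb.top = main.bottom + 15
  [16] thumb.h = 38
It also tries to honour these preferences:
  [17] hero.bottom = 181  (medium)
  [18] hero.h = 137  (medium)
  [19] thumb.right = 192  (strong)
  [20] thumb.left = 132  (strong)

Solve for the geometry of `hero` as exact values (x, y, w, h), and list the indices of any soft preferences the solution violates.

1. hero.x = 18  [hero.left = nav.left + 15]
2. hero.y = 44  [hero.top = nav.top + 15]
3. hero.h = 137  [nav.bottom = hero.bottom + 15]
4. hero.w = 99  [main.left = hero.right + 15]

hero = (x=18, y=44, w=99, h=137)
violated soft preferences: none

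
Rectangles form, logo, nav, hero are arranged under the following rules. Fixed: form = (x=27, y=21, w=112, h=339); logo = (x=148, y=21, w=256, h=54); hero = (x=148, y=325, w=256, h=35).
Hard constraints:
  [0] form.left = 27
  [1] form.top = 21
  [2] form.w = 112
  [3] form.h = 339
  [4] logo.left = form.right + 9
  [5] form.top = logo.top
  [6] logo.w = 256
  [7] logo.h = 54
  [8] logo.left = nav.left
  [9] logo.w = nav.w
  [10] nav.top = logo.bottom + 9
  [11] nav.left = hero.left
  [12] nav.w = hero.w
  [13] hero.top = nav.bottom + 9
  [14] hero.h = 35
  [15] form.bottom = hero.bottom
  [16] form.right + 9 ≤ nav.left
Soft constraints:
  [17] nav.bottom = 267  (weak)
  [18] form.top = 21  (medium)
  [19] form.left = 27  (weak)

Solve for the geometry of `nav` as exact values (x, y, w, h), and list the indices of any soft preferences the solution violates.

1. nav.x = 148  [logo.left = nav.left]
2. nav.w = 256  [logo.w = nav.w]
3. nav.y = 84  [nav.top = logo.bottom + 9]
4. nav.h = 232  [hero.top = nav.bottom + 9]

nav = (x=148, y=84, w=256, h=232)
violated soft preferences: 17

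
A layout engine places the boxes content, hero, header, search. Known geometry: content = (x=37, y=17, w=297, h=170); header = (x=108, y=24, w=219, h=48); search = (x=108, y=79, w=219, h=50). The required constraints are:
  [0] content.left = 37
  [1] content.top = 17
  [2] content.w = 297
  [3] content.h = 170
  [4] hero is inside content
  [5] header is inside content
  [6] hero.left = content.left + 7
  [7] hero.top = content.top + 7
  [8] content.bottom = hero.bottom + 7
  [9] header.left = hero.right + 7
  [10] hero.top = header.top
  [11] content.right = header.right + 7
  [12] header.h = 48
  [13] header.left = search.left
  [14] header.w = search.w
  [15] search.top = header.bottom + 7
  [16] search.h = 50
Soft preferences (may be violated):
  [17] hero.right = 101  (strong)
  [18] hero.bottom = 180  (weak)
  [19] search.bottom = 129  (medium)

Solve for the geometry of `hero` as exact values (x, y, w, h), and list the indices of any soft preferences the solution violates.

hero = (x=44, y=24, w=57, h=156)
violated soft preferences: none

1. hero.x = 44  [hero.left = content.left + 7]
2. hero.y = 24  [hero.top = content.top + 7]
3. hero.h = 156  [content.bottom = hero.bottom + 7]
4. hero.w = 57  [header.left = hero.right + 7]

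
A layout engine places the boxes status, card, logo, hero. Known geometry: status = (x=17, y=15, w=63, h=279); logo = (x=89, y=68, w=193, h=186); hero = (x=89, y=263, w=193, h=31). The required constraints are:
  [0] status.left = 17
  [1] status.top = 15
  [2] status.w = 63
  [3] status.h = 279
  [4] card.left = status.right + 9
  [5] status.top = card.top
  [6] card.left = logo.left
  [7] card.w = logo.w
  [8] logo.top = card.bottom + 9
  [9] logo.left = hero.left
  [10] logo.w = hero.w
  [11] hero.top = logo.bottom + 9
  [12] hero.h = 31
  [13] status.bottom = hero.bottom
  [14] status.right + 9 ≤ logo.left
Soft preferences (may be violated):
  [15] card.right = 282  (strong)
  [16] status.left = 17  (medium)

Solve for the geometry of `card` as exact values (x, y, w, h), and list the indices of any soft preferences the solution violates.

card = (x=89, y=15, w=193, h=44)
violated soft preferences: none

1. card.x = 89  [card.left = status.right + 9]
2. card.y = 15  [status.top = card.top]
3. card.w = 193  [card.w = logo.w]
4. card.h = 44  [logo.top = card.bottom + 9]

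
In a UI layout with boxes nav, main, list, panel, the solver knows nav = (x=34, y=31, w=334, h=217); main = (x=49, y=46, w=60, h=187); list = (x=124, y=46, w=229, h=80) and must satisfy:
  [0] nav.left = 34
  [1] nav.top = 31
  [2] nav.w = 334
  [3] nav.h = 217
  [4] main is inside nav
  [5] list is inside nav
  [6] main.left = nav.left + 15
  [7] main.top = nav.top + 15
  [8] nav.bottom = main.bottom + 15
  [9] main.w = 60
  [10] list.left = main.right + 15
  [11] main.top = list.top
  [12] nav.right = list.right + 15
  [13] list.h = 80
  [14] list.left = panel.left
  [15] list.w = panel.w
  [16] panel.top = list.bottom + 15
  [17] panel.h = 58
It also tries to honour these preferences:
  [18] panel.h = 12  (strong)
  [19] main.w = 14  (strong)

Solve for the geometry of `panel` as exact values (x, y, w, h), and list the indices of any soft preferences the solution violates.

panel = (x=124, y=141, w=229, h=58)
violated soft preferences: 18, 19

1. panel.x = 124  [list.left = panel.left]
2. panel.w = 229  [list.w = panel.w]
3. panel.y = 141  [panel.top = list.bottom + 15]
4. panel.h = 58  [panel.h = 58]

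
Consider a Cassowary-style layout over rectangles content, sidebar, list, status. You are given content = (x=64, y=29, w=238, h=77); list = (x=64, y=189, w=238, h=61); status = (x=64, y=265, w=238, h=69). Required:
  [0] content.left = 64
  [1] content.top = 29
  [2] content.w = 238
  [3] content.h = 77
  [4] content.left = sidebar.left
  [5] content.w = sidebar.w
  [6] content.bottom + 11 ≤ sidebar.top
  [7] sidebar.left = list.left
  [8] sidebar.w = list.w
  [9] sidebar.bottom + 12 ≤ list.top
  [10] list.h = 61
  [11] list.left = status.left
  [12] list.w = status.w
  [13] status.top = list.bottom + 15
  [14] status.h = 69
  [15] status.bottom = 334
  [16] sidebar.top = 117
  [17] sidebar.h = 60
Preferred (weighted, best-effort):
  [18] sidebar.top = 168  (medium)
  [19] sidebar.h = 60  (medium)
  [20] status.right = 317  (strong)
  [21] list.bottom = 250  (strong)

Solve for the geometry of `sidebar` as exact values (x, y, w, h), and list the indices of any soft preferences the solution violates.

1. sidebar.x = 64  [content.left = sidebar.left]
2. sidebar.w = 238  [content.w = sidebar.w]
3. sidebar.y = 117  [sidebar.top = 117]
4. sidebar.h = 60  [sidebar.h = 60]

sidebar = (x=64, y=117, w=238, h=60)
violated soft preferences: 18, 20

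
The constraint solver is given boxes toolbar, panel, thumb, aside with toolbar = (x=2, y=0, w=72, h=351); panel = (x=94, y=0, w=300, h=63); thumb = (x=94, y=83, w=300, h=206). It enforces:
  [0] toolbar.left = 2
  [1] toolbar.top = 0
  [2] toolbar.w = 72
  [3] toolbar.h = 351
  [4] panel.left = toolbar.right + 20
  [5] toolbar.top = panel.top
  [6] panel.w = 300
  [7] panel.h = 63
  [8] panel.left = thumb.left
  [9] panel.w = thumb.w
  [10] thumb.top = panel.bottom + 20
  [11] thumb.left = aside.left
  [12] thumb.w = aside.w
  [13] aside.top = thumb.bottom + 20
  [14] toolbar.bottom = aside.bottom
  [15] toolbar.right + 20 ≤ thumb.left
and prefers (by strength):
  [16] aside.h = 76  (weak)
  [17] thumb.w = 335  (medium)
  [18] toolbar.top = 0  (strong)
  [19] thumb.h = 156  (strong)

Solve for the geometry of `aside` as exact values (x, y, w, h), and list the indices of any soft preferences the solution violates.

aside = (x=94, y=309, w=300, h=42)
violated soft preferences: 16, 17, 19

1. aside.x = 94  [thumb.left = aside.left]
2. aside.w = 300  [thumb.w = aside.w]
3. aside.y = 309  [aside.top = thumb.bottom + 20]
4. aside.h = 42  [toolbar.bottom = aside.bottom]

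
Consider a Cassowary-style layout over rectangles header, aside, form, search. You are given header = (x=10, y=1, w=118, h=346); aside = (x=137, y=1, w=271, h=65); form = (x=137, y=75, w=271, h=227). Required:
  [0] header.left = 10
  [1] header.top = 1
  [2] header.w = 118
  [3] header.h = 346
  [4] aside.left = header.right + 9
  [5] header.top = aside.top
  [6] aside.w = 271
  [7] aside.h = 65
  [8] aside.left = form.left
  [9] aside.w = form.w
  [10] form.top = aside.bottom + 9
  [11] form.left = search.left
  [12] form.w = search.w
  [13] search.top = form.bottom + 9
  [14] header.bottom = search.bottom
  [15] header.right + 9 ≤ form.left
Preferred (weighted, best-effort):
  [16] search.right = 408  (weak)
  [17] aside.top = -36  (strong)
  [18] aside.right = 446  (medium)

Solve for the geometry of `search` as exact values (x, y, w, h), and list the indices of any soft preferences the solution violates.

search = (x=137, y=311, w=271, h=36)
violated soft preferences: 17, 18

1. search.x = 137  [form.left = search.left]
2. search.w = 271  [form.w = search.w]
3. search.y = 311  [search.top = form.bottom + 9]
4. search.h = 36  [header.bottom = search.bottom]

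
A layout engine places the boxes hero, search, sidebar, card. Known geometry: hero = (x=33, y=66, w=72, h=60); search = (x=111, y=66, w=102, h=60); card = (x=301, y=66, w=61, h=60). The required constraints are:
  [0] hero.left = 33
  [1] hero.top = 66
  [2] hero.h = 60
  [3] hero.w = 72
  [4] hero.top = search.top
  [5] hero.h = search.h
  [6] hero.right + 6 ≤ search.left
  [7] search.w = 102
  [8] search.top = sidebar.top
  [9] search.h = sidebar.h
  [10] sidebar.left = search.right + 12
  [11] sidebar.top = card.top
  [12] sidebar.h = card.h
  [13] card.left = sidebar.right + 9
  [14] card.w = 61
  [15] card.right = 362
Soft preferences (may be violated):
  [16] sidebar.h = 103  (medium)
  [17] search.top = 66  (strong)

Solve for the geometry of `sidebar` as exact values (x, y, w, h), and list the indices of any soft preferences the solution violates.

sidebar = (x=225, y=66, w=67, h=60)
violated soft preferences: 16

1. sidebar.y = 66  [search.top = sidebar.top]
2. sidebar.h = 60  [search.h = sidebar.h]
3. sidebar.x = 225  [sidebar.left = search.right + 12]
4. sidebar.w = 67  [card.left = sidebar.right + 9]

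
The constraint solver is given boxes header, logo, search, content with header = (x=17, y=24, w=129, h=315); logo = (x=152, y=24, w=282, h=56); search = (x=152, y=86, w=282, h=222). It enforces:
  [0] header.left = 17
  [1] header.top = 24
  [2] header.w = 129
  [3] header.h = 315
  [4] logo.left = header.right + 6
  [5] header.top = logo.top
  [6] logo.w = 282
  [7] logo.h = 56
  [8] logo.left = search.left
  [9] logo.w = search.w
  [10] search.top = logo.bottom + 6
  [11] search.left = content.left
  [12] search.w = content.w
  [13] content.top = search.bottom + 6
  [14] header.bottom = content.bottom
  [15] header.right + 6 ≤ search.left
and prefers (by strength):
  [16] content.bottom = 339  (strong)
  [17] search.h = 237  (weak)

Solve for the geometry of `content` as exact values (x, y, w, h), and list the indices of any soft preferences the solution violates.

1. content.x = 152  [search.left = content.left]
2. content.w = 282  [search.w = content.w]
3. content.y = 314  [content.top = search.bottom + 6]
4. content.h = 25  [header.bottom = content.bottom]

content = (x=152, y=314, w=282, h=25)
violated soft preferences: 17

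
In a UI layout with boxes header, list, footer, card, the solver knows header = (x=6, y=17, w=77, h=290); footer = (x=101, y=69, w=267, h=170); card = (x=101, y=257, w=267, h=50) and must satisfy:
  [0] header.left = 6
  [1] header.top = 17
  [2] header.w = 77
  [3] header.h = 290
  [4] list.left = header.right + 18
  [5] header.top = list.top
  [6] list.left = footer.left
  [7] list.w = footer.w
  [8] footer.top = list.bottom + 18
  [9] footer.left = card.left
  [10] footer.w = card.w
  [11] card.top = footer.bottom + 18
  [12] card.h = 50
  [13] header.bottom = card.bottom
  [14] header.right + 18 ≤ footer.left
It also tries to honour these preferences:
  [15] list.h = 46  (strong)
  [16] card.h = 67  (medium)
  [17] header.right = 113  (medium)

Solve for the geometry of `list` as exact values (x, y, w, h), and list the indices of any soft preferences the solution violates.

list = (x=101, y=17, w=267, h=34)
violated soft preferences: 15, 16, 17

1. list.x = 101  [list.left = header.right + 18]
2. list.y = 17  [header.top = list.top]
3. list.w = 267  [list.w = footer.w]
4. list.h = 34  [footer.top = list.bottom + 18]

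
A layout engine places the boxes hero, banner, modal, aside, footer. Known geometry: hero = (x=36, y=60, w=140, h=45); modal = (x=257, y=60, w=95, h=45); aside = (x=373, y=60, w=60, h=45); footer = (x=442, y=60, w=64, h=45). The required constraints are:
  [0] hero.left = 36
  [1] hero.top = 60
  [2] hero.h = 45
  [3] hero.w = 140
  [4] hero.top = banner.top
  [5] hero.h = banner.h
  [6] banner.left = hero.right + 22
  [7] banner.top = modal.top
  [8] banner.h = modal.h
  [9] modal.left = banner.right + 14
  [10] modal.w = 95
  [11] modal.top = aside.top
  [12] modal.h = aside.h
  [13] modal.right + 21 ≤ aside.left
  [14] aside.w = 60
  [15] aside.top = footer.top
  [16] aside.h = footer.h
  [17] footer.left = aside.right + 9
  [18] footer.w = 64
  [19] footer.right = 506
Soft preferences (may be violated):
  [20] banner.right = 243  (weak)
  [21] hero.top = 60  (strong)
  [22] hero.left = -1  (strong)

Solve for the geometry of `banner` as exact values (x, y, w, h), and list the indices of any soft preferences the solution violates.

banner = (x=198, y=60, w=45, h=45)
violated soft preferences: 22

1. banner.y = 60  [hero.top = banner.top]
2. banner.h = 45  [hero.h = banner.h]
3. banner.x = 198  [banner.left = hero.right + 22]
4. banner.w = 45  [modal.left = banner.right + 14]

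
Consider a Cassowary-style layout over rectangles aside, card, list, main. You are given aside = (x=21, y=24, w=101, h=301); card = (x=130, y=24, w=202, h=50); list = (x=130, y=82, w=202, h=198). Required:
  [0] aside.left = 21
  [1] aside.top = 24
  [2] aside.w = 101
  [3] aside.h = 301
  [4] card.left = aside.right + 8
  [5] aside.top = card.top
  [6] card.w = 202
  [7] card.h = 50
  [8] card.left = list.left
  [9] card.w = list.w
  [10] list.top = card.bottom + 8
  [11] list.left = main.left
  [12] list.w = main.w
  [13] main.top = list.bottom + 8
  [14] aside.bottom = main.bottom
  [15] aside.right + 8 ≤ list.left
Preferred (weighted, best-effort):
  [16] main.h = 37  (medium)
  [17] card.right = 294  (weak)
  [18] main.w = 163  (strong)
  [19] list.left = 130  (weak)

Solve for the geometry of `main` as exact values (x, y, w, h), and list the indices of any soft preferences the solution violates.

main = (x=130, y=288, w=202, h=37)
violated soft preferences: 17, 18

1. main.x = 130  [list.left = main.left]
2. main.w = 202  [list.w = main.w]
3. main.y = 288  [main.top = list.bottom + 8]
4. main.h = 37  [aside.bottom = main.bottom]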